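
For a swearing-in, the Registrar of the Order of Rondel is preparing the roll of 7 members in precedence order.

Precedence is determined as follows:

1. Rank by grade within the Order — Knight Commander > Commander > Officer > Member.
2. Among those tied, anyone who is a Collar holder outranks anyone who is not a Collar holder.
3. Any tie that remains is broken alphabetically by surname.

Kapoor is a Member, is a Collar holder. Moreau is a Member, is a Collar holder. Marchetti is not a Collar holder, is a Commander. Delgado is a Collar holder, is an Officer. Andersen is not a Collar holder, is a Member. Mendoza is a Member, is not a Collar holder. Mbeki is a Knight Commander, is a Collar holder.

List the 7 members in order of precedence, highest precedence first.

Mbeki, Marchetti, Delgado, Kapoor, Moreau, Andersen, Mendoza

By grade within the Order: Mbeki (Knight Commander); then Marchetti (Commander); then Delgado (Officer); then Kapoor, Moreau, Andersen and Mendoza (Member).
Among Kapoor, Moreau, Andersen and Mendoza, a Collar holder before not a Collar holder: Kapoor and Moreau (a Collar holder) before Andersen and Mendoza (not a Collar holder).
Among Kapoor and Moreau, alphabetically by surname: Kapoor before Moreau.
Among Andersen and Mendoza, alphabetically by surname: Andersen before Mendoza.
Full order: Mbeki, Marchetti, Delgado, Kapoor, Moreau, Andersen, Mendoza.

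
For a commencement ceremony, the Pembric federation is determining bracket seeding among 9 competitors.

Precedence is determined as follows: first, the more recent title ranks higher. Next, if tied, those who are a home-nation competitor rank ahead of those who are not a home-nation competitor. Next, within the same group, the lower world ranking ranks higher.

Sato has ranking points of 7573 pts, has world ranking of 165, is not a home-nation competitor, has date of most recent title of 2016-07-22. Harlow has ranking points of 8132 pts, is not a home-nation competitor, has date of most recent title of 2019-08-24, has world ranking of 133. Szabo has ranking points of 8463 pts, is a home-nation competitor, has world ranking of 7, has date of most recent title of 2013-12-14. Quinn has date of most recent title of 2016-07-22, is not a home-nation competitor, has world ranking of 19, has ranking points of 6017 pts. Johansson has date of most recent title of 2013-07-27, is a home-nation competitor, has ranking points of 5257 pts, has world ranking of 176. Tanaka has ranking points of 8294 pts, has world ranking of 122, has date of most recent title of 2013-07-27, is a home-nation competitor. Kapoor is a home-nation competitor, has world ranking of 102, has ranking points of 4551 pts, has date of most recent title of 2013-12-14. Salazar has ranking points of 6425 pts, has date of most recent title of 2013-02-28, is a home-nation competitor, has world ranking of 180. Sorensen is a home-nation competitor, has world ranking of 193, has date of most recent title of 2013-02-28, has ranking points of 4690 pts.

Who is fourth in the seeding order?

By date of most recent title (later first): Harlow (2019-08-24); then Quinn and Sato (both 2016-07-22); then Szabo and Kapoor (both 2013-12-14); then Tanaka and Johansson (both 2013-07-27); then Salazar and Sorensen (both 2013-02-28).
Quinn and Sato are each not a home-nation competitor, so the next rule applies.
Among Quinn and Sato, by world ranking (lower first): Quinn (19) before Sato (165).
Szabo and Kapoor are each a home-nation competitor, so the next rule applies.
Among Szabo and Kapoor, by world ranking (lower first): Szabo (7) before Kapoor (102).
Tanaka and Johansson are each a home-nation competitor, so the next rule applies.
Among Tanaka and Johansson, by world ranking (lower first): Tanaka (122) before Johansson (176).
Salazar and Sorensen are each a home-nation competitor, so the next rule applies.
Among Salazar and Sorensen, by world ranking (lower first): Salazar (180) before Sorensen (193).
Order: Harlow, Quinn, Sato, Szabo, Kapoor, Tanaka, Johansson, Salazar, Sorensen.

Szabo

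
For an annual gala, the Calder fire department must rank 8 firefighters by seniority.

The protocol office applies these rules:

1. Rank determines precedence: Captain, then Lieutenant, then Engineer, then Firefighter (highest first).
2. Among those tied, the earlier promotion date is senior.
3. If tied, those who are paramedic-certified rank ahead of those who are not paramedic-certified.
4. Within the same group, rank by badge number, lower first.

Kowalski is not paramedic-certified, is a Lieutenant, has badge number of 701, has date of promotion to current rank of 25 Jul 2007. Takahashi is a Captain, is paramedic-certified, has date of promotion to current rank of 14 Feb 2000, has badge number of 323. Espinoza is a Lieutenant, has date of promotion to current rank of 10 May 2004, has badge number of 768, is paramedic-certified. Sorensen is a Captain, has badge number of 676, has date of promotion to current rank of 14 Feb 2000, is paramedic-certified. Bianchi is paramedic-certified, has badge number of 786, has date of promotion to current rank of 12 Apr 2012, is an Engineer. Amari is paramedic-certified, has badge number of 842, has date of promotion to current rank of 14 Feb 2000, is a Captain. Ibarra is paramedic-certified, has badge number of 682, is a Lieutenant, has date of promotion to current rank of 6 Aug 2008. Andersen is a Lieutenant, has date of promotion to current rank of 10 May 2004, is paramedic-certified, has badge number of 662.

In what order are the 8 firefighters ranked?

By rank: Takahashi, Sorensen and Amari (Captain); then Andersen, Espinoza, Kowalski and Ibarra (Lieutenant); then Bianchi (Engineer).
Takahashi, Sorensen and Amari all have date of promotion to current rank 14 Feb 2000, so the next rule applies.
Takahashi, Sorensen and Amari are each paramedic-certified, so the next rule applies.
Among Takahashi, Sorensen and Amari, by badge number (lower first): Takahashi (323) before Sorensen (676) before Amari (842).
Among Andersen, Espinoza, Kowalski and Ibarra, by date of promotion to current rank (earlier first): Andersen and Espinoza (10 May 2004) before Kowalski (25 Jul 2007) before Ibarra (6 Aug 2008).
Andersen and Espinoza are each paramedic-certified, so the next rule applies.
Among Andersen and Espinoza, by badge number (lower first): Andersen (662) before Espinoza (768).
Full order: Takahashi, Sorensen, Amari, Andersen, Espinoza, Kowalski, Ibarra, Bianchi.

Takahashi, Sorensen, Amari, Andersen, Espinoza, Kowalski, Ibarra, Bianchi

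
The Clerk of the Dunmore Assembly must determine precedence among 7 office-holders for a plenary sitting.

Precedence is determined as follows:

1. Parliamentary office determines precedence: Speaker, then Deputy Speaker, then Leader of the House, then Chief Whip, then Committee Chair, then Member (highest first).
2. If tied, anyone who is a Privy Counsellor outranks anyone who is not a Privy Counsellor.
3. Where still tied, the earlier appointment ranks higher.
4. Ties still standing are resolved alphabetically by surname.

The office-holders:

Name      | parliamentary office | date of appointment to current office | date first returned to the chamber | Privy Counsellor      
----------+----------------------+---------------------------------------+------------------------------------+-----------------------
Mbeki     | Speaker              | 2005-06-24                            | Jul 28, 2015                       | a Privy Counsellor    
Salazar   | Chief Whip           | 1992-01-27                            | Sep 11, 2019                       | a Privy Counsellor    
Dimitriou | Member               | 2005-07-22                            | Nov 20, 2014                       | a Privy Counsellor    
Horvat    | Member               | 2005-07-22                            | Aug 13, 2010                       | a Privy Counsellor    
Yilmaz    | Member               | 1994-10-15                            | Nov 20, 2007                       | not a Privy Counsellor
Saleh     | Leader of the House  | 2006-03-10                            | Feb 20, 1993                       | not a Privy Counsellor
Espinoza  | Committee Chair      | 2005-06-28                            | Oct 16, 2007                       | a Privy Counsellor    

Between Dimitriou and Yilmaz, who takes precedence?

Dimitriou

By parliamentary office: Mbeki (Speaker); then Saleh (Leader of the House); then Salazar (Chief Whip); then Espinoza (Committee Chair); then Dimitriou, Horvat and Yilmaz (Member).
Among Dimitriou, Horvat and Yilmaz, a Privy Counsellor before not a Privy Counsellor: Dimitriou and Horvat (a Privy Counsellor) before Yilmaz (not a Privy Counsellor).
Dimitriou and Horvat both have date of appointment to current office 2005-07-22, so the next rule applies.
Among Dimitriou and Horvat, alphabetically by surname: Dimitriou before Horvat.
So Dimitriou takes precedence.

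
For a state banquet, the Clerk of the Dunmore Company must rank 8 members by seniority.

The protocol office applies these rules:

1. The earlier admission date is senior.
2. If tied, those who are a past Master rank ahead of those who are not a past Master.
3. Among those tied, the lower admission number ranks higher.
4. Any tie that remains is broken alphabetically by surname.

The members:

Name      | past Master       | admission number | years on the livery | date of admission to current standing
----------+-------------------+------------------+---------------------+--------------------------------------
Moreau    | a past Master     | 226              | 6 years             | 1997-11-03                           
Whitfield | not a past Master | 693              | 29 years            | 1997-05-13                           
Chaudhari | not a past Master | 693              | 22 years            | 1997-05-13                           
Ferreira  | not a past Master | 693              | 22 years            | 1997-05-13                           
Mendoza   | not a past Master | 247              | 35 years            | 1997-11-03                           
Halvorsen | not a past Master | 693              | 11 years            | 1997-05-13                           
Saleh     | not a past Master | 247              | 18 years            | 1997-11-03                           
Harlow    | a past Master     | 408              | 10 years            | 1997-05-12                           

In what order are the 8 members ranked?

Harlow, Chaudhari, Ferreira, Halvorsen, Whitfield, Moreau, Mendoza, Saleh

By date of admission to current standing (earlier first): Harlow (1997-05-12); then Chaudhari, Ferreira, Halvorsen and Whitfield (each 1997-05-13); then Moreau, Mendoza and Saleh (each 1997-11-03).
Chaudhari, Ferreira, Halvorsen and Whitfield are each not a past Master, so the next rule applies.
Chaudhari, Ferreira, Halvorsen and Whitfield all have admission number 693, so the next rule applies.
Among Chaudhari, Ferreira, Halvorsen and Whitfield, alphabetically by surname: Chaudhari before Ferreira before Halvorsen before Whitfield.
Among Moreau, Mendoza and Saleh, a past Master before not a past Master: Moreau (a past Master) before Mendoza and Saleh (not a past Master).
Mendoza and Saleh both have admission number 247, so the next rule applies.
Among Mendoza and Saleh, alphabetically by surname: Mendoza before Saleh.
Full order: Harlow, Chaudhari, Ferreira, Halvorsen, Whitfield, Moreau, Mendoza, Saleh.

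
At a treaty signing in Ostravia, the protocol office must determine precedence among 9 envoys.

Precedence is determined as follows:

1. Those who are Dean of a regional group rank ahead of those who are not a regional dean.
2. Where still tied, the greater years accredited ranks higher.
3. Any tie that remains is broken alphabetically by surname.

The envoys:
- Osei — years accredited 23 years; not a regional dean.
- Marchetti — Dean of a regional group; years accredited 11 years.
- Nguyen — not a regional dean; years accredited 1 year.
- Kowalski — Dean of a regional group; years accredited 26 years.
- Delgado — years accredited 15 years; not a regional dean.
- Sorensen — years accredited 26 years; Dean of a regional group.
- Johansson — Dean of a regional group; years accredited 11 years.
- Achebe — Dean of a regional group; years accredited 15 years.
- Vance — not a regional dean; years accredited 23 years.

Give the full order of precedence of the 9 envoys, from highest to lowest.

By the first rule: Kowalski, Sorensen, Achebe, Johansson and Marchetti (each Dean of a regional group); then Osei, Vance, Delgado and Nguyen (each not a regional dean).
Among Kowalski, Sorensen, Achebe, Johansson and Marchetti, by years accredited (higher first): Kowalski and Sorensen (26 years) before Achebe (15 years) before Johansson and Marchetti (11 years).
Among Kowalski and Sorensen, alphabetically by surname: Kowalski before Sorensen.
Among Johansson and Marchetti, alphabetically by surname: Johansson before Marchetti.
Among Osei, Vance, Delgado and Nguyen, by years accredited (higher first): Osei and Vance (23 years) before Delgado (15 years) before Nguyen (1 year).
Among Osei and Vance, alphabetically by surname: Osei before Vance.
Full order: Kowalski, Sorensen, Achebe, Johansson, Marchetti, Osei, Vance, Delgado, Nguyen.

Kowalski, Sorensen, Achebe, Johansson, Marchetti, Osei, Vance, Delgado, Nguyen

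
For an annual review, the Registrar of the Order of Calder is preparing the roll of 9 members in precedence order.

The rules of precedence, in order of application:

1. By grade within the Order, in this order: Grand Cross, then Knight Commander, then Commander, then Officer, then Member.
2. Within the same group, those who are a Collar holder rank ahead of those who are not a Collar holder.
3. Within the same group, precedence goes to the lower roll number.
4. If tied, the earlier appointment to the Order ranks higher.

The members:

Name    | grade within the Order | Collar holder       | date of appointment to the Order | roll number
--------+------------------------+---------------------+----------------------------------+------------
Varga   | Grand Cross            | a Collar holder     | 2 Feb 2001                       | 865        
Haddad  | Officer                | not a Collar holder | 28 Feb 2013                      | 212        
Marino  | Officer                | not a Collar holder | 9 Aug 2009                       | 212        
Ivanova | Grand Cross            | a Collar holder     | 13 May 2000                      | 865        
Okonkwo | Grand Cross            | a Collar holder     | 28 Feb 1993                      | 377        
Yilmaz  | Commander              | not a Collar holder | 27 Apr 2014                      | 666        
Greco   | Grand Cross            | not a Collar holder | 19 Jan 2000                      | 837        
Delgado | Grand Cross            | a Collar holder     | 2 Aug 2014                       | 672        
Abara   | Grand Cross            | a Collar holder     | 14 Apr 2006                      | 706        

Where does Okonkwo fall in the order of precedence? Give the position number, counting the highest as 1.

By grade within the Order: Okonkwo, Delgado, Abara, Ivanova, Varga and Greco (Grand Cross); then Yilmaz (Commander); then Marino and Haddad (Officer).
Among Okonkwo, Delgado, Abara, Ivanova, Varga and Greco, a Collar holder before not a Collar holder: Okonkwo, Delgado, Abara, Ivanova and Varga (a Collar holder) before Greco (not a Collar holder).
Among Okonkwo, Delgado, Abara, Ivanova and Varga, by roll number (lower first): Okonkwo (377) before Delgado (672) before Abara (706) before Ivanova and Varga (865).
Among Ivanova and Varga, by date of appointment to the Order (earlier first): Ivanova (13 May 2000) before Varga (2 Feb 2001).
Marino and Haddad are each not a Collar holder, so the next rule applies.
Marino and Haddad both have roll number 212, so the next rule applies.
Among Marino and Haddad, by date of appointment to the Order (earlier first): Marino (9 Aug 2009) before Haddad (28 Feb 2013).
Order: Okonkwo, Delgado, Abara, Ivanova, Varga, Greco, Yilmaz, Marino, Haddad. So position 1.

1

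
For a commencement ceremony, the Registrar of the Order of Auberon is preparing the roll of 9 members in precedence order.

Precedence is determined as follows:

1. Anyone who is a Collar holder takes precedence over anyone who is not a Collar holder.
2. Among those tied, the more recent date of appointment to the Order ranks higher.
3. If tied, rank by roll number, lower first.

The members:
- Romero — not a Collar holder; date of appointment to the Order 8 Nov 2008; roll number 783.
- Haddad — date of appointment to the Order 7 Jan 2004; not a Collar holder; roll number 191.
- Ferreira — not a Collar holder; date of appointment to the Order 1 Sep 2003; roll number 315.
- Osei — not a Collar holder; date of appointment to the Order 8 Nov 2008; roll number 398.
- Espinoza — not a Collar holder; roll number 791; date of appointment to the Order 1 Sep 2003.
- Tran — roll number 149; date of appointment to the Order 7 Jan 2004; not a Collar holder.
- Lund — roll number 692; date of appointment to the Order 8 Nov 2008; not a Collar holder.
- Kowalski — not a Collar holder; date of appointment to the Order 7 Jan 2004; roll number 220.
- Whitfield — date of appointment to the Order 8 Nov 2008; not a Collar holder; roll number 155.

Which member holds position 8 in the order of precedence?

Ferreira

By the first rule: Whitfield, Osei, Lund, Romero, Tran, Haddad, Kowalski, Ferreira and Espinoza (each not a Collar holder).
Among Whitfield, Osei, Lund, Romero, Tran, Haddad, Kowalski, Ferreira and Espinoza, by date of appointment to the Order (later first): Whitfield, Osei, Lund and Romero (8 Nov 2008) before Tran, Haddad and Kowalski (7 Jan 2004) before Ferreira and Espinoza (1 Sep 2003).
Among Whitfield, Osei, Lund and Romero, by roll number (lower first): Whitfield (155) before Osei (398) before Lund (692) before Romero (783).
Among Tran, Haddad and Kowalski, by roll number (lower first): Tran (149) before Haddad (191) before Kowalski (220).
Among Ferreira and Espinoza, by roll number (lower first): Ferreira (315) before Espinoza (791).
Order: Whitfield, Osei, Lund, Romero, Tran, Haddad, Kowalski, Ferreira, Espinoza.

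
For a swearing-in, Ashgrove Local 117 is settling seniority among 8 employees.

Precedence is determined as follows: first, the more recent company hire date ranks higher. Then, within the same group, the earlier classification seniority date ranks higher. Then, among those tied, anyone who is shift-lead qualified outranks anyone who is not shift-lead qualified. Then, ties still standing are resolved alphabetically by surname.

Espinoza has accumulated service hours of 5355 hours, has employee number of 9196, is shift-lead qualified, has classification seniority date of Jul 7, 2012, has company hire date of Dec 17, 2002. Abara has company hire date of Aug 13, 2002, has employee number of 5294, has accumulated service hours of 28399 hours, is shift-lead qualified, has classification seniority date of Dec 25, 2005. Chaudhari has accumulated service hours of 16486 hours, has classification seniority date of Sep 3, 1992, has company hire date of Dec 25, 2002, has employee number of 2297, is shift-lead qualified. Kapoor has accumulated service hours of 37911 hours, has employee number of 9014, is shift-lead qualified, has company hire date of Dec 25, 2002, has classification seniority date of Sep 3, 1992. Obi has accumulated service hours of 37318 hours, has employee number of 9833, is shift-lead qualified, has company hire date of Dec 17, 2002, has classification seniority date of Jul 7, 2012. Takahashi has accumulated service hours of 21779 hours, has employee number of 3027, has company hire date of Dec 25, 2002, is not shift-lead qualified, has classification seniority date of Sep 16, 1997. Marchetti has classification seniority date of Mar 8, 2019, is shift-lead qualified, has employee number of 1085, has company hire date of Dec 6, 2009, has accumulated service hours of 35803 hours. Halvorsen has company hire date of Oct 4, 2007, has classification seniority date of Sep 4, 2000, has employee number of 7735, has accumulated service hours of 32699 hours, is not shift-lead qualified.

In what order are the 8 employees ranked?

Marchetti, Halvorsen, Chaudhari, Kapoor, Takahashi, Espinoza, Obi, Abara

By company hire date (later first): Marchetti (Dec 6, 2009); then Halvorsen (Oct 4, 2007); then Chaudhari, Kapoor and Takahashi (each Dec 25, 2002); then Espinoza and Obi (both Dec 17, 2002); then Abara (Aug 13, 2002).
Among Chaudhari, Kapoor and Takahashi, by classification seniority date (earlier first): Chaudhari and Kapoor (Sep 3, 1992) before Takahashi (Sep 16, 1997).
Chaudhari and Kapoor are each shift-lead qualified, so the next rule applies.
Among Chaudhari and Kapoor, alphabetically by surname: Chaudhari before Kapoor.
Espinoza and Obi both have classification seniority date Jul 7, 2012, so the next rule applies.
Espinoza and Obi are each shift-lead qualified, so the next rule applies.
Among Espinoza and Obi, alphabetically by surname: Espinoza before Obi.
Full order: Marchetti, Halvorsen, Chaudhari, Kapoor, Takahashi, Espinoza, Obi, Abara.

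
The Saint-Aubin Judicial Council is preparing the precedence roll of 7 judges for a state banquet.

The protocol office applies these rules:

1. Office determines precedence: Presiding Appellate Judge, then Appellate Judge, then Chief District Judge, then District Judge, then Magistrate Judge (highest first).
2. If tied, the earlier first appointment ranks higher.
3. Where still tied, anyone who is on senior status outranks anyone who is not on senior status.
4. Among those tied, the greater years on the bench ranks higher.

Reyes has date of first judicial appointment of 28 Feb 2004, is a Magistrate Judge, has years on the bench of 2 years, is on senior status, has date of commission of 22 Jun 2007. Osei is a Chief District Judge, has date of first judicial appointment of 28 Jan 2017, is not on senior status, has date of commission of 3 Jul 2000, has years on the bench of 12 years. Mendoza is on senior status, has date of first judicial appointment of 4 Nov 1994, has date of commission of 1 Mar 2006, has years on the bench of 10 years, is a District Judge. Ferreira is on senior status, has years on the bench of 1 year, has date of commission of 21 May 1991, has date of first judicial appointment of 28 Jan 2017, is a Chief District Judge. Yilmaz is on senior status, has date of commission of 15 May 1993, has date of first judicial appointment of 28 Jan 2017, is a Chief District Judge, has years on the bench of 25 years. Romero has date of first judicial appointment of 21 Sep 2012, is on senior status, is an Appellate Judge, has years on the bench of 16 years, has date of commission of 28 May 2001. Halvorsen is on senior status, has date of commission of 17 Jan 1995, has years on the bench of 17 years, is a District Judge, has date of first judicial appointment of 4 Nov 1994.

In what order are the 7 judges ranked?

By office: Romero (Appellate Judge); then Yilmaz, Ferreira and Osei (Chief District Judge); then Halvorsen and Mendoza (District Judge); then Reyes (Magistrate Judge).
Yilmaz, Ferreira and Osei all have date of first judicial appointment 28 Jan 2017, so the next rule applies.
Among Yilmaz, Ferreira and Osei, on senior status before not on senior status: Yilmaz and Ferreira (on senior status) before Osei (not on senior status).
Among Yilmaz and Ferreira, by years on the bench (higher first): Yilmaz (25 years) before Ferreira (1 year).
Halvorsen and Mendoza both have date of first judicial appointment 4 Nov 1994, so the next rule applies.
Halvorsen and Mendoza are each on senior status, so the next rule applies.
Among Halvorsen and Mendoza, by years on the bench (higher first): Halvorsen (17 years) before Mendoza (10 years).
Full order: Romero, Yilmaz, Ferreira, Osei, Halvorsen, Mendoza, Reyes.

Romero, Yilmaz, Ferreira, Osei, Halvorsen, Mendoza, Reyes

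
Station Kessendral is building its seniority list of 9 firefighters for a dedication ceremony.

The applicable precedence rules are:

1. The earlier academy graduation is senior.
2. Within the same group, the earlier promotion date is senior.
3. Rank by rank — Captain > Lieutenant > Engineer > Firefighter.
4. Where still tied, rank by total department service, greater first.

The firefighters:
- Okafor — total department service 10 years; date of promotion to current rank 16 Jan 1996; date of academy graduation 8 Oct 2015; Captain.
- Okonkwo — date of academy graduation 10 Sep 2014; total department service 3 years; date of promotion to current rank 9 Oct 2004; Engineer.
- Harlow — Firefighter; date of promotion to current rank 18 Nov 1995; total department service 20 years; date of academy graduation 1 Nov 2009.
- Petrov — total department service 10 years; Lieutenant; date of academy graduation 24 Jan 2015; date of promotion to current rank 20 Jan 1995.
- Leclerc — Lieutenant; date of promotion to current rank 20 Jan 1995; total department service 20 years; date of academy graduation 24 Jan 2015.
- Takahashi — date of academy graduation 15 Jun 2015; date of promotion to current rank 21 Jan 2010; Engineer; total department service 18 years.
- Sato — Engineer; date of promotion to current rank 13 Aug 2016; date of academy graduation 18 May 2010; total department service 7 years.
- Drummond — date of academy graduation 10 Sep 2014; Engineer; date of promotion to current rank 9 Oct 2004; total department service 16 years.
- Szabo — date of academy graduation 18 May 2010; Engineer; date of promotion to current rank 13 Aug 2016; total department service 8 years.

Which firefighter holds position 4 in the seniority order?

Drummond

By date of academy graduation (earlier first): Harlow (1 Nov 2009); then Szabo and Sato (both 18 May 2010); then Drummond and Okonkwo (both 10 Sep 2014); then Leclerc and Petrov (both 24 Jan 2015); then Takahashi (15 Jun 2015); then Okafor (8 Oct 2015).
Szabo and Sato both have date of promotion to current rank 13 Aug 2016, so the next rule applies.
Szabo and Sato are each Engineer, so the next rule applies.
Among Szabo and Sato, by total department service (higher first): Szabo (8 years) before Sato (7 years).
Drummond and Okonkwo both have date of promotion to current rank 9 Oct 2004, so the next rule applies.
Drummond and Okonkwo are each Engineer, so the next rule applies.
Among Drummond and Okonkwo, by total department service (higher first): Drummond (16 years) before Okonkwo (3 years).
Leclerc and Petrov both have date of promotion to current rank 20 Jan 1995, so the next rule applies.
Leclerc and Petrov are each Lieutenant, so the next rule applies.
Among Leclerc and Petrov, by total department service (higher first): Leclerc (20 years) before Petrov (10 years).
Order: Harlow, Szabo, Sato, Drummond, Okonkwo, Leclerc, Petrov, Takahashi, Okafor.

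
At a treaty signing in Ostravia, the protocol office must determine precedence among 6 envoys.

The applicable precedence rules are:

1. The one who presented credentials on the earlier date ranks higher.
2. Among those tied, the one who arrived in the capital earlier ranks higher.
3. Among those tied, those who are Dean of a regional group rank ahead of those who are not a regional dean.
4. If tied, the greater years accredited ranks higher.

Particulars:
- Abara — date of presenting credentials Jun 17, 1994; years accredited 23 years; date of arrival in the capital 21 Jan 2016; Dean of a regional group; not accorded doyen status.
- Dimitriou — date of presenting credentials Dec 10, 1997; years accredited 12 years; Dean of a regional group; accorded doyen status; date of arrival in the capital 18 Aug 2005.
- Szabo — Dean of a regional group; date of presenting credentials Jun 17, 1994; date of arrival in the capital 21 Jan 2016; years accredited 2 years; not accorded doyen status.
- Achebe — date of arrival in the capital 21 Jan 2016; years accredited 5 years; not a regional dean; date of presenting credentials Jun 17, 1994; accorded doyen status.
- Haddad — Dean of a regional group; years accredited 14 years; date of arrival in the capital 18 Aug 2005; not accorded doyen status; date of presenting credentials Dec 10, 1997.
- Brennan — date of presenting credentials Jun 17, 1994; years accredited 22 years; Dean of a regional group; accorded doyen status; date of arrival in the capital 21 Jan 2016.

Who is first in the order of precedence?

By date of presenting credentials (earlier first): Abara, Brennan, Szabo and Achebe (each Jun 17, 1994); then Haddad and Dimitriou (both Dec 10, 1997).
Abara, Brennan, Szabo and Achebe all have date of arrival in the capital 21 Jan 2016, so the next rule applies.
Among Abara, Brennan, Szabo and Achebe, Dean of a regional group before not a regional dean: Abara, Brennan and Szabo (Dean of a regional group) before Achebe (not a regional dean).
Among Abara, Brennan and Szabo, by years accredited (higher first): Abara (23 years) before Brennan (22 years) before Szabo (2 years).
Haddad and Dimitriou both have date of arrival in the capital 18 Aug 2005, so the next rule applies.
Haddad and Dimitriou are each Dean of a regional group, so the next rule applies.
Among Haddad and Dimitriou, by years accredited (higher first): Haddad (14 years) before Dimitriou (12 years).
Order: Abara, Brennan, Szabo, Achebe, Haddad, Dimitriou.

Abara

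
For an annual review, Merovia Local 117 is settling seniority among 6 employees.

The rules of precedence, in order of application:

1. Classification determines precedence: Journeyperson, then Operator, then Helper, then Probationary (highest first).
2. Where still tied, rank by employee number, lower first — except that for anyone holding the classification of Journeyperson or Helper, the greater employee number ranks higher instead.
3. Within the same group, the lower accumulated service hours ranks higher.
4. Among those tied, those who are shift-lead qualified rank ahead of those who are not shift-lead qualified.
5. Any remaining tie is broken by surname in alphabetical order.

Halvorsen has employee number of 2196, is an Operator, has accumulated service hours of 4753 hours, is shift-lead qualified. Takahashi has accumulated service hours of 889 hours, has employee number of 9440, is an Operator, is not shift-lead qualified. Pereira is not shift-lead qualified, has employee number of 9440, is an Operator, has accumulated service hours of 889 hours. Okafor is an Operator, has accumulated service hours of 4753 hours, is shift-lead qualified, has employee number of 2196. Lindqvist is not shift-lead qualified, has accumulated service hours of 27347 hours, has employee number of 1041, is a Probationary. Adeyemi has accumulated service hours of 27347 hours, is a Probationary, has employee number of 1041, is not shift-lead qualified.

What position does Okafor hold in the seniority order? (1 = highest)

By classification: Halvorsen, Okafor, Pereira and Takahashi (Operator); then Adeyemi and Lindqvist (Probationary).
Among Halvorsen, Okafor, Pereira and Takahashi, by employee number (lower first): Halvorsen and Okafor (2196) before Pereira and Takahashi (9440).
Halvorsen and Okafor both have accumulated service hours 4753 hours, so the next rule applies.
Halvorsen and Okafor are each shift-lead qualified, so the next rule applies.
Among Halvorsen and Okafor, alphabetically by surname: Halvorsen before Okafor.
Pereira and Takahashi both have accumulated service hours 889 hours, so the next rule applies.
Pereira and Takahashi are each not shift-lead qualified, so the next rule applies.
Among Pereira and Takahashi, alphabetically by surname: Pereira before Takahashi.
Adeyemi and Lindqvist both have employee number 1041, so the next rule applies.
Adeyemi and Lindqvist both have accumulated service hours 27347 hours, so the next rule applies.
Adeyemi and Lindqvist are each not shift-lead qualified, so the next rule applies.
Among Adeyemi and Lindqvist, alphabetically by surname: Adeyemi before Lindqvist.
Order: Halvorsen, Okafor, Pereira, Takahashi, Adeyemi, Lindqvist. So position 2.

2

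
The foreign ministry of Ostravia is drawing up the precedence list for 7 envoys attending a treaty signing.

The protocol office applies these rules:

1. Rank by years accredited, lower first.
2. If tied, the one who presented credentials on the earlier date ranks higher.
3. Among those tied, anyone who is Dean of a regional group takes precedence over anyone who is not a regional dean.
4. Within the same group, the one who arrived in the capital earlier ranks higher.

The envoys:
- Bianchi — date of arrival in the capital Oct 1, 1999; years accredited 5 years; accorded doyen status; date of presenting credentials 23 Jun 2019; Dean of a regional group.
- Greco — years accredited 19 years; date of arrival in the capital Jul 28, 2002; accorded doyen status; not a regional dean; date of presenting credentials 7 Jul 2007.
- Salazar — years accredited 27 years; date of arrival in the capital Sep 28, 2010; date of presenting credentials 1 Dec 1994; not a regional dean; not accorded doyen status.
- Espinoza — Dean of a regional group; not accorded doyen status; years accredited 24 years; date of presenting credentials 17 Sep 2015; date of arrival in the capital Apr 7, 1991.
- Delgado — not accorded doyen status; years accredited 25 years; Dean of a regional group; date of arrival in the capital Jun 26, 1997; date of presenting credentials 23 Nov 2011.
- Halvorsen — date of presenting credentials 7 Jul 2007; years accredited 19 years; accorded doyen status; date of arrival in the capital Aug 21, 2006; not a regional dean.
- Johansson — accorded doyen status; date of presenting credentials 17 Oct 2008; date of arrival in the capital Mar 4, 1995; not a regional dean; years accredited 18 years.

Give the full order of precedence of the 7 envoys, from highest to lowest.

Bianchi, Johansson, Greco, Halvorsen, Espinoza, Delgado, Salazar

By years accredited (lower first): Bianchi (5 years); then Johansson (18 years); then Greco and Halvorsen (both 19 years); then Espinoza (24 years); then Delgado (25 years); then Salazar (27 years).
Greco and Halvorsen both have date of presenting credentials 7 Jul 2007, so the next rule applies.
Greco and Halvorsen are each not a regional dean, so the next rule applies.
Among Greco and Halvorsen, by date of arrival in the capital (earlier first): Greco (Jul 28, 2002) before Halvorsen (Aug 21, 2006).
Full order: Bianchi, Johansson, Greco, Halvorsen, Espinoza, Delgado, Salazar.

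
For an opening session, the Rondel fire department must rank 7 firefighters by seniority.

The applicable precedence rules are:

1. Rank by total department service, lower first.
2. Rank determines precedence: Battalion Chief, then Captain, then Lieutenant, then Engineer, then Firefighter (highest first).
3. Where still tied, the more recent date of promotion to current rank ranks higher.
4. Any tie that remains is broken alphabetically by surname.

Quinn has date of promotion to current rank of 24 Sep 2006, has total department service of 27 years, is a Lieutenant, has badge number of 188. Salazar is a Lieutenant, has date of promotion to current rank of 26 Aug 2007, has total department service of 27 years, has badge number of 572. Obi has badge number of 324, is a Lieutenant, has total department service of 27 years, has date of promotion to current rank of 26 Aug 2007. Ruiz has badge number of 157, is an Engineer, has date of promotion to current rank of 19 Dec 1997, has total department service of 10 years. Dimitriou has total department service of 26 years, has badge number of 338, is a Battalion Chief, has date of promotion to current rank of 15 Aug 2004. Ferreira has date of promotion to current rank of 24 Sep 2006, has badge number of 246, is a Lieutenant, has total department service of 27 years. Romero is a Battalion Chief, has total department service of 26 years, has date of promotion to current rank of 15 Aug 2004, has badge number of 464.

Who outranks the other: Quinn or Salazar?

By total department service (lower first): Ruiz (10 years); then Dimitriou and Romero (both 26 years); then Obi, Salazar, Ferreira and Quinn (each 27 years).
Dimitriou and Romero are each Battalion Chief, so the next rule applies.
Dimitriou and Romero both have date of promotion to current rank 15 Aug 2004, so the next rule applies.
Among Dimitriou and Romero, alphabetically by surname: Dimitriou before Romero.
Obi, Salazar, Ferreira and Quinn are each Lieutenant, so the next rule applies.
Among Obi, Salazar, Ferreira and Quinn, by date of promotion to current rank (later first): Obi and Salazar (26 Aug 2007) before Ferreira and Quinn (24 Sep 2006).
Among Obi and Salazar, alphabetically by surname: Obi before Salazar.
Among Ferreira and Quinn, alphabetically by surname: Ferreira before Quinn.
So Salazar takes precedence.

Salazar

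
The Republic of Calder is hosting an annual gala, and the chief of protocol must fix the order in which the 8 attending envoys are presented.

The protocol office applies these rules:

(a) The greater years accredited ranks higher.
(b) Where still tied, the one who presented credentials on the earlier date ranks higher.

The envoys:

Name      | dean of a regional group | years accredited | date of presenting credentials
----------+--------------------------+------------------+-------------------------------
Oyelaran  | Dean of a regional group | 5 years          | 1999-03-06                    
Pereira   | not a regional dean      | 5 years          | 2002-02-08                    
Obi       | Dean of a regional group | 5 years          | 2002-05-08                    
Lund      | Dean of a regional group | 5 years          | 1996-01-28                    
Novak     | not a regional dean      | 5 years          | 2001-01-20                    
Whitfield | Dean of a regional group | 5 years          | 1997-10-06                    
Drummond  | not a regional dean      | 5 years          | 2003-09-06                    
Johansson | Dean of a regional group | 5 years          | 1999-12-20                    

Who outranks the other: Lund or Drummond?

By years accredited (higher first): Lund, Whitfield, Oyelaran, Johansson, Novak, Pereira, Obi and Drummond (each 5 years).
Among Lund, Whitfield, Oyelaran, Johansson, Novak, Pereira, Obi and Drummond, by date of presenting credentials (earlier first): Lund (1996-01-28) before Whitfield (1997-10-06) before Oyelaran (1999-03-06) before Johansson (1999-12-20) before Novak (2001-01-20) before Pereira (2002-02-08) before Obi (2002-05-08) before Drummond (2003-09-06).
So Lund takes precedence.

Lund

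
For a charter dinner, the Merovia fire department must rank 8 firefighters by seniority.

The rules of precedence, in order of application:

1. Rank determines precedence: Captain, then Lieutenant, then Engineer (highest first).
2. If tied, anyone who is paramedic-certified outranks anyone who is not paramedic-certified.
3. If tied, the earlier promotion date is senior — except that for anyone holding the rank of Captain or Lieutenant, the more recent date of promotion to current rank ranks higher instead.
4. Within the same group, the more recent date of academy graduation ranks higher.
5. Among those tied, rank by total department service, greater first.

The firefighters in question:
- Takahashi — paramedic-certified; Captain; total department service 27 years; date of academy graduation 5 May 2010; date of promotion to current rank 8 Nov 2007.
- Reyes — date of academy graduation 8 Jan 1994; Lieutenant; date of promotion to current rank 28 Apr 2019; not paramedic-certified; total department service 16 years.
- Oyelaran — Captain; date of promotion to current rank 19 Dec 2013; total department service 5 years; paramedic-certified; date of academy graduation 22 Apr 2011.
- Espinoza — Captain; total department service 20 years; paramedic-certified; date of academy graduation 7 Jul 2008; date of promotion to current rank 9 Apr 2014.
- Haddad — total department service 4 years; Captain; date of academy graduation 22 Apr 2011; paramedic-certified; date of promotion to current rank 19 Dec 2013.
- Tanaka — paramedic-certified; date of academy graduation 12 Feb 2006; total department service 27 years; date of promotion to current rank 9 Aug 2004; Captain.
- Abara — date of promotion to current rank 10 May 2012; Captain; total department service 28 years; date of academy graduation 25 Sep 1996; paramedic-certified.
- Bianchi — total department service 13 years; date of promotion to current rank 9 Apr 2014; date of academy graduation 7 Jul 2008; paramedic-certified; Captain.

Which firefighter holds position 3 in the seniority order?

By rank: Espinoza, Bianchi, Oyelaran, Haddad, Abara, Takahashi and Tanaka (Captain); then Reyes (Lieutenant).
Espinoza, Bianchi, Oyelaran, Haddad, Abara, Takahashi and Tanaka are each paramedic-certified, so the next rule applies.
Among Espinoza, Bianchi, Oyelaran, Haddad, Abara, Takahashi and Tanaka, by date of promotion to current rank (later first) (reversed rule for this group): Espinoza and Bianchi (9 Apr 2014) before Oyelaran and Haddad (19 Dec 2013) before Abara (10 May 2012) before Takahashi (8 Nov 2007) before Tanaka (9 Aug 2004).
Espinoza and Bianchi both have date of academy graduation 7 Jul 2008, so the next rule applies.
Among Espinoza and Bianchi, by total department service (higher first): Espinoza (20 years) before Bianchi (13 years).
Oyelaran and Haddad both have date of academy graduation 22 Apr 2011, so the next rule applies.
Among Oyelaran and Haddad, by total department service (higher first): Oyelaran (5 years) before Haddad (4 years).
Order: Espinoza, Bianchi, Oyelaran, Haddad, Abara, Takahashi, Tanaka, Reyes.

Oyelaran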